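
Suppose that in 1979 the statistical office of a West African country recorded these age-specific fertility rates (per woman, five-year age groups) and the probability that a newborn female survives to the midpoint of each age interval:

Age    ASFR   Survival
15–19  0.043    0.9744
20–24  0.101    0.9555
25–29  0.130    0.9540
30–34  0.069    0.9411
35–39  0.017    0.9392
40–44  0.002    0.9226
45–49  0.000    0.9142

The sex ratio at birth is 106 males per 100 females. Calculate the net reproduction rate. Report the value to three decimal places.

Proportion female at birth = 100 / (100 + 106) = 0.48544.
Weighting each age-specific rate by interval width and survival:
  15–19: 5 × 0.043 × 0.9744 = 0.20950
  20–24: 5 × 0.101 × 0.9555 = 0.48253
  25–29: 5 × 0.130 × 0.9540 = 0.62010
  30–34: 5 × 0.069 × 0.9411 = 0.32468
  35–39: 5 × 0.017 × 0.9392 = 0.07983
  40–44: 5 × 0.002 × 0.9226 = 0.00923
  45–49: 5 × 0.000 × 0.9142 = 0.00000
Sum = 1.72587
NRR = 0.48544 × 1.72587 = 0.83781
An NRR under 1 implies long-run decline under these rates.

0.838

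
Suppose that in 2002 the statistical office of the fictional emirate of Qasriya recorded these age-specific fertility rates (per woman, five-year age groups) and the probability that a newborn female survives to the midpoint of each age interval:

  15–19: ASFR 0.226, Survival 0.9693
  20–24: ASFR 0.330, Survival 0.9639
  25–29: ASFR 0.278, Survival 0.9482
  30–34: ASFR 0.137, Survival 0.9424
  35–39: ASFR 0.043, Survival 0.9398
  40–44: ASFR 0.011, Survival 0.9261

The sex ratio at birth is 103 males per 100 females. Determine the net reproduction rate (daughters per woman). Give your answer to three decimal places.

Proportion female at birth = 100 / (100 + 103) = 0.49261.
Survival-weighted fertility by age (5·fₓ·Sₓ):
  15–19: 5 × 0.226 × 0.9693 = 1.09531
  20–24: 5 × 0.330 × 0.9639 = 1.59044
  25–29: 5 × 0.278 × 0.9482 = 1.31800
  30–34: 5 × 0.137 × 0.9424 = 0.64554
  35–39: 5 × 0.043 × 0.9398 = 0.20206
  40–44: 5 × 0.011 × 0.9261 = 0.05094
Sum = 4.90229
NRR = 0.49261 × 4.90229 = 2.41492

2.415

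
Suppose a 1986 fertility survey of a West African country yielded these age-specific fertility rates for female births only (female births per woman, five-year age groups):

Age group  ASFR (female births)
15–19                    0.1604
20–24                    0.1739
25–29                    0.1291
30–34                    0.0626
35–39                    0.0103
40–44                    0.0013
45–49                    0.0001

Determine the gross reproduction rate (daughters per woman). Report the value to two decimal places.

Sum of female ASFRs = 0.1604 + 0.1739 + 0.1291 + 0.0626 + 0.0103 + 0.0013 + 0.0001 = 0.5377
GRR = 5 × 0.5377 = 2.6885

2.69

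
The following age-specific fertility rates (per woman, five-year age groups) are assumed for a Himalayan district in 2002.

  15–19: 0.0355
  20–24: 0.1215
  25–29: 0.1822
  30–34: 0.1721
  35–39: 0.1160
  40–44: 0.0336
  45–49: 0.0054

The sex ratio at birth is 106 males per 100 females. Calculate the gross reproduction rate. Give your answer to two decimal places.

1.62

Proportion female at birth = 100 / (100 + 106) = 0.48544.
Sum of ASFRs = 0.0355 + 0.1215 + 0.1822 + 0.1721 + 0.1160 + 0.0336 + 0.0054 = 0.6663
TFR = 5 × 0.6663 = 3.3315
GRR = 0.48544 × 3.3315 = 1.61724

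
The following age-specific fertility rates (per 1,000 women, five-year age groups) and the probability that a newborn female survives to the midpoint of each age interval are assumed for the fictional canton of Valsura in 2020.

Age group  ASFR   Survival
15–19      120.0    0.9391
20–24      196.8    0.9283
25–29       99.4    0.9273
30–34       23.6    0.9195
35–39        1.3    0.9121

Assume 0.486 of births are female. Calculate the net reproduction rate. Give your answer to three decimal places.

0.997

Proportion female at birth = 0.486.
Survival-weighted fertility by age (5·fₓ·Sₓ):
  15–19: 5 × 120.0/1000 × 0.9391 = 0.56346
  20–24: 5 × 196.8/1000 × 0.9283 = 0.91345
  25–29: 5 × 99.4/1000 × 0.9273 = 0.46087
  30–34: 5 × 23.6/1000 × 0.9195 = 0.10850
  35–39: 5 × 1.3/1000 × 0.9121 = 0.00593
Sum = 2.05221
NRR = 0.486 × 2.05221 = 0.99737
An NRR under 1 implies long-run decline under these rates.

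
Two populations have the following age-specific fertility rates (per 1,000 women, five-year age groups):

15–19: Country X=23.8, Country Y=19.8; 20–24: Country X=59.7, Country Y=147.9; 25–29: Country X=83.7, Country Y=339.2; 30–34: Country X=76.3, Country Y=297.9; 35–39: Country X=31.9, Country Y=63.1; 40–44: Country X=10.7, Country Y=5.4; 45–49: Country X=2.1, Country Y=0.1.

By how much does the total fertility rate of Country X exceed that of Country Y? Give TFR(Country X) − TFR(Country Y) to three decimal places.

-2.926

Country X:
  Sum of ASFRs = 23.8 + 59.7 + 83.7 + 76.3 + 31.9 + 10.7 + 2.1 = 288.2
  TFR = 5 × 288.2 / 1000 = 1.441
Country Y:
  Sum of ASFRs = 19.8 + 147.9 + 339.2 + 297.9 + 63.1 + 5.4 + 0.1 = 873.4
  TFR = 5 × 873.4 / 1000 = 4.367
Difference = 1.441 − 4.367 = -2.926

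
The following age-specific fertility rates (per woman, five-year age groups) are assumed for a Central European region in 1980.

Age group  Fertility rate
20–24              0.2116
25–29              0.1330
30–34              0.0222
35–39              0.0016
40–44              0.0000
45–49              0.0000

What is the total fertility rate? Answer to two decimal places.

1.84

Sum of ASFRs = 0.2116 + 0.1330 + 0.0222 + 0.0016 + 0.0000 + 0.0000 = 0.3684
TFR = 5 × 0.3684 = 1.842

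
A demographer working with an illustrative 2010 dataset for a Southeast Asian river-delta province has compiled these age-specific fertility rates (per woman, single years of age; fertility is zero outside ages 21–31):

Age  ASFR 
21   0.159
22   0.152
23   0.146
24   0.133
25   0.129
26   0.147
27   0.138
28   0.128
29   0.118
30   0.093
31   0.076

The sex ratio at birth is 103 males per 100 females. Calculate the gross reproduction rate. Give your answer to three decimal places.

Proportion female at birth = 100 / (100 + 103) = 0.49261.
Sum of ASFRs = 0.159 + 0.152 + 0.146 + 0.133 + 0.129 + 0.147 + 0.138 + 0.128 + 0.118 + 0.093 + 0.076 = 1.419
TFR = 1.419
GRR = 0.49261 × 1.419 = 0.69901

0.699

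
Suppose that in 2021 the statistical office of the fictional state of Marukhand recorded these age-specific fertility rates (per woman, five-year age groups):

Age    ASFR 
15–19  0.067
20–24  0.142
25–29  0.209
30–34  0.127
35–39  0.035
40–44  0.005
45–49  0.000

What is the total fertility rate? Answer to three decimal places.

2.925

Sum of ASFRs = 0.067 + 0.142 + 0.209 + 0.127 + 0.035 + 0.005 + 0.000 = 0.585
TFR = 5 × 0.585 = 2.925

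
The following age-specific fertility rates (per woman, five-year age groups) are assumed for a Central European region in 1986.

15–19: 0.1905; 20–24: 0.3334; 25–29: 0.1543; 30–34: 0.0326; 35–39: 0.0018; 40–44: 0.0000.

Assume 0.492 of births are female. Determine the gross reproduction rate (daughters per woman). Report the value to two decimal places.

1.75

Proportion female at birth = 0.492.
Sum of ASFRs = 0.1905 + 0.3334 + 0.1543 + 0.0326 + 0.0018 + 0.0000 = 0.7126
TFR = 5 × 0.7126 = 3.563
GRR = 0.492 × 3.563 = 1.75300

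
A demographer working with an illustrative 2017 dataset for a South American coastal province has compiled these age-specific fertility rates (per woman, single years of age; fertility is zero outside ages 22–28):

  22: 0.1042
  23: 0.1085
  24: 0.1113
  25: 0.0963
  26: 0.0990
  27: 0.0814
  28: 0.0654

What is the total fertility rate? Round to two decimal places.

Sum of ASFRs = 0.1042 + 0.1085 + 0.1113 + 0.0963 + 0.0990 + 0.0814 + 0.0654 = 0.6661
TFR = 0.6661

0.67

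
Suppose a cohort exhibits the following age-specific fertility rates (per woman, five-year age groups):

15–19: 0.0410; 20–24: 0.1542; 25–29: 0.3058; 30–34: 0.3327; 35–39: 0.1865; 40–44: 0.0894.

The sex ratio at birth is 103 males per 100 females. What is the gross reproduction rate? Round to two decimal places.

2.73

Proportion female at birth = 100 / (100 + 103) = 0.49261.
Sum of ASFRs = 0.0410 + 0.1542 + 0.3058 + 0.3327 + 0.1865 + 0.0894 = 1.1096
TFR = 5 × 1.1096 = 5.548
GRR = 0.49261 × 5.548 = 2.73300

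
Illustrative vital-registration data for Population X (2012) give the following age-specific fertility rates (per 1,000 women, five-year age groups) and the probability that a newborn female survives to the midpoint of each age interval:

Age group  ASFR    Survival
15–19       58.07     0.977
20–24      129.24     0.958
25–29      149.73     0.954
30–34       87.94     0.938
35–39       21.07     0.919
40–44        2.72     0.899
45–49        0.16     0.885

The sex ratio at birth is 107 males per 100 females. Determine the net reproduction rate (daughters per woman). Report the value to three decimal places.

Proportion female at birth = 100 / (100 + 107) = 0.48309.
Each age group contributes 5 × ASFR × survival:
  15–19: 5 × 58.07/1000 × 0.977 = 0.28367
  20–24: 5 × 129.24/1000 × 0.958 = 0.61906
  25–29: 5 × 149.73/1000 × 0.954 = 0.71421
  30–34: 5 × 87.94/1000 × 0.938 = 0.41244
  35–39: 5 × 21.07/1000 × 0.919 = 0.09682
  40–44: 5 × 2.72/1000 × 0.899 = 0.01223
  45–49: 5 × 0.16/1000 × 0.885 = 0.00071
Sum = 2.13914
NRR = 0.48309 × 2.13914 = 1.03340

1.033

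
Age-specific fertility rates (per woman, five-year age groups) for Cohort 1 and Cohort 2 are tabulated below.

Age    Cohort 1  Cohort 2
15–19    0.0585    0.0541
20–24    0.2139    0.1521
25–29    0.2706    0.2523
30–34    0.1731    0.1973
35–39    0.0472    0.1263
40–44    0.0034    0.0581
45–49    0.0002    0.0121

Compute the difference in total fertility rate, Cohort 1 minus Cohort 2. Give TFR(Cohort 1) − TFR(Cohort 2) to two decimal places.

Cohort 1:
  Sum of ASFRs = 0.0585 + 0.2139 + 0.2706 + 0.1731 + 0.0472 + 0.0034 + 0.0002 = 0.7669
  TFR = 5 × 0.7669 = 3.8345
Cohort 2:
  Sum of ASFRs = 0.0541 + 0.1521 + 0.2523 + 0.1973 + 0.1263 + 0.0581 + 0.0121 = 0.8523
  TFR = 5 × 0.8523 = 4.2615
Difference = 3.8345 − 4.2615 = -0.427

-0.43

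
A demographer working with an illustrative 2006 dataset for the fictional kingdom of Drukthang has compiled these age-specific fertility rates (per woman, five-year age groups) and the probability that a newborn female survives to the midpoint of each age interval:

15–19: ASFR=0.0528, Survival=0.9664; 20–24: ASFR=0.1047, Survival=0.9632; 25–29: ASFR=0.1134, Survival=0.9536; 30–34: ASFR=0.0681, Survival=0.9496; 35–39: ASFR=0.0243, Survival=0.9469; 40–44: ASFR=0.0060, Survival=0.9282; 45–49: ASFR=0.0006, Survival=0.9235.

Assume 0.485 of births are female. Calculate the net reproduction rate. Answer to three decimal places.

0.858

Proportion female at birth = 0.485.
Each age group contributes 5 × ASFR × survival:
  15–19: 5 × 0.0528 × 0.9664 = 0.25513
  20–24: 5 × 0.1047 × 0.9632 = 0.50424
  25–29: 5 × 0.1134 × 0.9536 = 0.54069
  30–34: 5 × 0.0681 × 0.9496 = 0.32334
  35–39: 5 × 0.0243 × 0.9469 = 0.11505
  40–44: 5 × 0.0060 × 0.9282 = 0.02785
  45–49: 5 × 0.0006 × 0.9235 = 0.00277
Sum = 1.76907
NRR = 0.485 × 1.76907 = 0.85800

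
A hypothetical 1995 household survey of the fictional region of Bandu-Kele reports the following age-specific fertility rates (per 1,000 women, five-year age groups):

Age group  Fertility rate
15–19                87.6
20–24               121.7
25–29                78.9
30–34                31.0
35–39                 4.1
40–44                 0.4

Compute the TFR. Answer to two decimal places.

1.62

Sum of ASFRs = 87.6 + 121.7 + 78.9 + 31.0 + 4.1 + 0.4 = 323.7
TFR = 5 × 323.7 / 1000 = 1.6185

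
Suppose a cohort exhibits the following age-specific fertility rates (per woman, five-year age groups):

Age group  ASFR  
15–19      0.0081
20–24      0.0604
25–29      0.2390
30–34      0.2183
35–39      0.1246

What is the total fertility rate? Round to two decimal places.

3.25

Sum of ASFRs = 0.0081 + 0.0604 + 0.2390 + 0.2183 + 0.1246 = 0.6504
TFR = 5 × 0.6504 = 3.252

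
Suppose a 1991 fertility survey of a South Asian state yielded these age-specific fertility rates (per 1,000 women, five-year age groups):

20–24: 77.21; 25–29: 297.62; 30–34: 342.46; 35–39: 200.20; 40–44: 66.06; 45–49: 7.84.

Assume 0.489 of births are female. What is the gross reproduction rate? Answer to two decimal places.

2.42

Proportion female at birth = 0.489.
Sum of ASFRs = 77.21 + 297.62 + 342.46 + 200.20 + 66.06 + 7.84 = 991.39
TFR = 5 × 991.39 / 1000 = 4.95695
GRR = 0.489 × 4.95695 = 2.42395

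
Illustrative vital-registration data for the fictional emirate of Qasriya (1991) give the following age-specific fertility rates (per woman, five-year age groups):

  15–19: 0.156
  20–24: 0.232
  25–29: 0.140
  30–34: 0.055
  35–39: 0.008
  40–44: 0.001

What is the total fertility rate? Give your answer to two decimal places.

2.96

Sum of ASFRs = 0.156 + 0.232 + 0.140 + 0.055 + 0.008 + 0.001 = 0.592
TFR = 5 × 0.592 = 2.96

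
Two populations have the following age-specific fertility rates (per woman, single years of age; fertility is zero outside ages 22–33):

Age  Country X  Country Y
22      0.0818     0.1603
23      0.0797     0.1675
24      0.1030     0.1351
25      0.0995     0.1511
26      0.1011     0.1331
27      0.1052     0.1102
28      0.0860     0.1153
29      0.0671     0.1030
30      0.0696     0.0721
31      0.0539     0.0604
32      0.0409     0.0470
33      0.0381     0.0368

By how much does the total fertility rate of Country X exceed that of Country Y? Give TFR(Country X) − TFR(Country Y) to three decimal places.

-0.366

Country X:
  Sum of ASFRs = 0.0818 + 0.0797 + 0.1030 + 0.0995 + 0.1011 + 0.1052 + 0.0860 + 0.0671 + 0.0696 + 0.0539 + 0.0409 + 0.0381 = 0.9259
  TFR = 0.9259
Country Y:
  Sum of ASFRs = 0.1603 + 0.1675 + 0.1351 + 0.1511 + 0.1331 + 0.1102 + 0.1153 + 0.1030 + 0.0721 + 0.0604 + 0.0470 + 0.0368 = 1.2919
  TFR = 1.2919
Difference = 0.9259 − 1.2919 = -0.366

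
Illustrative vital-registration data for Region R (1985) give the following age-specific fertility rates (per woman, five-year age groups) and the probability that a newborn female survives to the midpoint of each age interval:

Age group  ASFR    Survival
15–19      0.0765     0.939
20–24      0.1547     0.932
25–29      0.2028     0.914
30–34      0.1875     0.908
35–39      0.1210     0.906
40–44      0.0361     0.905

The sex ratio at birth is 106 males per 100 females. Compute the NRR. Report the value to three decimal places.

Proportion female at birth = 100 / (100 + 106) = 0.48544.
Per-age-group product (5 × ASFR × survival probability):
  15–19: 5 × 0.0765 × 0.939 = 0.35917
  20–24: 5 × 0.1547 × 0.932 = 0.72090
  25–29: 5 × 0.2028 × 0.914 = 0.92680
  30–34: 5 × 0.1875 × 0.908 = 0.85125
  35–39: 5 × 0.1210 × 0.906 = 0.54813
  40–44: 5 × 0.0361 × 0.905 = 0.16335
Sum = 3.56960
NRR = 0.48544 × 3.56960 = 1.73283
An NRR exceeding 1 indicates intrinsic growth under these rates.

1.733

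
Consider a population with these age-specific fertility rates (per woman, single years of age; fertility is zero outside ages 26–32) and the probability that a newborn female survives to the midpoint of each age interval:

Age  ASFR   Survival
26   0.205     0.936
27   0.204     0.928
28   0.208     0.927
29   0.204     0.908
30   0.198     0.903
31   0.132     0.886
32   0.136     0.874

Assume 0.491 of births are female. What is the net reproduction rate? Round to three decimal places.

0.576

Proportion female at birth = 0.491.
Survival-weighted fertility by age (1·fₓ·Sₓ):
  26: 1 × 0.205 × 0.936 = 0.19188
  27: 1 × 0.204 × 0.928 = 0.18931
  28: 1 × 0.208 × 0.927 = 0.19282
  29: 1 × 0.204 × 0.908 = 0.18523
  30: 1 × 0.198 × 0.903 = 0.17879
  31: 1 × 0.132 × 0.886 = 0.11695
  32: 1 × 0.136 × 0.874 = 0.11886
Sum = 1.17384
NRR = 0.491 × 1.17384 = 0.57636
NRR < 1, so the cohort does not fully replace itself.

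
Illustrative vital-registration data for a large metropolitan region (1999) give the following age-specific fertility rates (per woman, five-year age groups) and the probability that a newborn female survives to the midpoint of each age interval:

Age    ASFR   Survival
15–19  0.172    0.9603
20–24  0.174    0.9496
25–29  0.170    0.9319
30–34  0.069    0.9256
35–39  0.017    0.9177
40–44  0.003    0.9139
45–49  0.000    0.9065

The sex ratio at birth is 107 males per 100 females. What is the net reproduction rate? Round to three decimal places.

1.379

Proportion female at birth = 100 / (100 + 107) = 0.48309.
Each age group contributes 5 × ASFR × survival:
  15–19: 5 × 0.172 × 0.9603 = 0.82586
  20–24: 5 × 0.174 × 0.9496 = 0.82615
  25–29: 5 × 0.170 × 0.9319 = 0.79212
  30–34: 5 × 0.069 × 0.9256 = 0.31933
  35–39: 5 × 0.017 × 0.9177 = 0.07800
  40–44: 5 × 0.003 × 0.9139 = 0.01371
  45–49: 5 × 0.000 × 0.9065 = 0.00000
Sum = 2.85517
NRR = 0.48309 × 2.85517 = 1.37930
With NRR above 1 the population is above replacement fertility.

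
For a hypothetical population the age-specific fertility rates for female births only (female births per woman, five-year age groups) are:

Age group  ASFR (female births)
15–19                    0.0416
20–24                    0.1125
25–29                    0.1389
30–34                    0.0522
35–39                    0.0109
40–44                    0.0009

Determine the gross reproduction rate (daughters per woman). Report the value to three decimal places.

1.785

Sum of female ASFRs = 0.0416 + 0.1125 + 0.1389 + 0.0522 + 0.0109 + 0.0009 = 0.3570
GRR = 5 × 0.3570 = 1.785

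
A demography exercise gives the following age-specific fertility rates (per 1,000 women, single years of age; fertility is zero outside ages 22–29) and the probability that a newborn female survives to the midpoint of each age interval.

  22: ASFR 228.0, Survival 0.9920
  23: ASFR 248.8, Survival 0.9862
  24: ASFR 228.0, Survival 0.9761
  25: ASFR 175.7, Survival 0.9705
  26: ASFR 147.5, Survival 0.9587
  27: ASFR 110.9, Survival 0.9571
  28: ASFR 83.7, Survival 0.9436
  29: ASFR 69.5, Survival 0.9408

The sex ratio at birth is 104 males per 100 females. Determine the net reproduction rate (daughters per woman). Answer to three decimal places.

0.616

Proportion female at birth = 100 / (100 + 104) = 0.49020.
Per-age-group product (1 × ASFR × survival probability):
  22: 1 × 228.0/1000 × 0.9920 = 0.22618
  23: 1 × 248.8/1000 × 0.9862 = 0.24537
  24: 1 × 228.0/1000 × 0.9761 = 0.22255
  25: 1 × 175.7/1000 × 0.9705 = 0.17052
  26: 1 × 147.5/1000 × 0.9587 = 0.14141
  27: 1 × 110.9/1000 × 0.9571 = 0.10614
  28: 1 × 83.7/1000 × 0.9436 = 0.07898
  29: 1 × 69.5/1000 × 0.9408 = 0.06539
Sum = 1.25654
NRR = 0.49020 × 1.25654 = 0.61596
An NRR under 1 implies long-run decline under these rates.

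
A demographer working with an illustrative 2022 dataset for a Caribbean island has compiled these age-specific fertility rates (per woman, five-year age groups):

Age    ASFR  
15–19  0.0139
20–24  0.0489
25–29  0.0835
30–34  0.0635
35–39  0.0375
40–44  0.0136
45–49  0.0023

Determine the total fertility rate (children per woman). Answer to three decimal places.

1.316

Sum of ASFRs = 0.0139 + 0.0489 + 0.0835 + 0.0635 + 0.0375 + 0.0136 + 0.0023 = 0.2632
TFR = 5 × 0.2632 = 1.316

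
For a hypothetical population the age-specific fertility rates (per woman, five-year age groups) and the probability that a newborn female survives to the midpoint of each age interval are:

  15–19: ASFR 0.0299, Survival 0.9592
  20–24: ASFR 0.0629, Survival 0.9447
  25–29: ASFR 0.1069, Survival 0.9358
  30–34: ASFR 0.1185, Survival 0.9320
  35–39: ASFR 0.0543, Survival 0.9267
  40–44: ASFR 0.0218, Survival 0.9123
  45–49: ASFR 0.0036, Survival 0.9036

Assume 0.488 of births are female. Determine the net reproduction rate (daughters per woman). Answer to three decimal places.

Proportion female at birth = 0.488.
Each age group contributes 5 × ASFR × survival:
  15–19: 5 × 0.0299 × 0.9592 = 0.14340
  20–24: 5 × 0.0629 × 0.9447 = 0.29711
  25–29: 5 × 0.1069 × 0.9358 = 0.50019
  30–34: 5 × 0.1185 × 0.9320 = 0.55221
  35–39: 5 × 0.0543 × 0.9267 = 0.25160
  40–44: 5 × 0.0218 × 0.9123 = 0.09944
  45–49: 5 × 0.0036 × 0.9036 = 0.01626
Sum = 1.86021
NRR = 0.488 × 1.86021 = 0.90778

0.908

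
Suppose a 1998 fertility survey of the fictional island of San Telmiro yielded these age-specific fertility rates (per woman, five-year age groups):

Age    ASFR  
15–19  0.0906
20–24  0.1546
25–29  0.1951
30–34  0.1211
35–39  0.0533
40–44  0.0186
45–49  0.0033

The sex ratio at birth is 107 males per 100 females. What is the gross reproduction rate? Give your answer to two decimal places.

Proportion female at birth = 100 / (100 + 107) = 0.48309.
Sum of ASFRs = 0.0906 + 0.1546 + 0.1951 + 0.1211 + 0.0533 + 0.0186 + 0.0033 = 0.6366
TFR = 5 × 0.6366 = 3.183
GRR = 0.48309 × 3.183 = 1.53768

1.54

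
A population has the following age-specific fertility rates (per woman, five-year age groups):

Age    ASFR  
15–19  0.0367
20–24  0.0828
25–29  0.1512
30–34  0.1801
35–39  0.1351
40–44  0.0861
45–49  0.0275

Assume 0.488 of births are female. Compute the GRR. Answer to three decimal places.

Proportion female at birth = 0.488.
Sum of ASFRs = 0.0367 + 0.0828 + 0.1512 + 0.1801 + 0.1351 + 0.0861 + 0.0275 = 0.6995
TFR = 5 × 0.6995 = 3.4975
GRR = 0.488 × 3.4975 = 1.70678

1.707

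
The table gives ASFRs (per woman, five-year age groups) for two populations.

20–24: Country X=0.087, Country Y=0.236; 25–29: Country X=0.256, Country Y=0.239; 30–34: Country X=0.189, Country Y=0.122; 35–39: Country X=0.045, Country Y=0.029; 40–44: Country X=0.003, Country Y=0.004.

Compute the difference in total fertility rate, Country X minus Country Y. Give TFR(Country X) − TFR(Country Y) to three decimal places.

Country X:
  Sum of ASFRs = 0.087 + 0.256 + 0.189 + 0.045 + 0.003 = 0.580
  TFR = 5 × 0.580 = 2.9
Country Y:
  Sum of ASFRs = 0.236 + 0.239 + 0.122 + 0.029 + 0.004 = 0.630
  TFR = 5 × 0.630 = 3.15
Difference = 2.9 − 3.15 = -0.25

-0.250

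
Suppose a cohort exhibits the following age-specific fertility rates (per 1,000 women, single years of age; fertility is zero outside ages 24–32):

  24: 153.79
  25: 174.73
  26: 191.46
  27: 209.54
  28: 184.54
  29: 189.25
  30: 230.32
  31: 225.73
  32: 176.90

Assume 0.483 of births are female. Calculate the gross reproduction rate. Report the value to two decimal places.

0.84

Proportion female at birth = 0.483.
Sum of ASFRs = 153.79 + 174.73 + 191.46 + 209.54 + 184.54 + 189.25 + 230.32 + 225.73 + 176.90 = 1736.26
TFR = 1736.26 / 1000 = 1.73626
GRR = 0.483 × 1.73626 = 0.83861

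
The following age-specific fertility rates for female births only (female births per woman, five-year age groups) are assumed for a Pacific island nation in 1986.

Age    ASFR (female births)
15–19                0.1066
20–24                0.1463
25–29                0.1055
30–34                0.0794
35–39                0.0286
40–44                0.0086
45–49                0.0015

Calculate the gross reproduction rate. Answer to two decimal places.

Sum of female ASFRs = 0.1066 + 0.1463 + 0.1055 + 0.0794 + 0.0286 + 0.0086 + 0.0015 = 0.4765
GRR = 5 × 0.4765 = 2.3825

2.38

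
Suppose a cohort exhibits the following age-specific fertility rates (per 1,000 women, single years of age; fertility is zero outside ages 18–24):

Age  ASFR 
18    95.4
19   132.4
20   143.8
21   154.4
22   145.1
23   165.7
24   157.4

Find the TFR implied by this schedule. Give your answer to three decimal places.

Sum of ASFRs = 95.4 + 132.4 + 143.8 + 154.4 + 145.1 + 165.7 + 157.4 = 994.2
TFR = 994.2 / 1000 = 0.9942

0.994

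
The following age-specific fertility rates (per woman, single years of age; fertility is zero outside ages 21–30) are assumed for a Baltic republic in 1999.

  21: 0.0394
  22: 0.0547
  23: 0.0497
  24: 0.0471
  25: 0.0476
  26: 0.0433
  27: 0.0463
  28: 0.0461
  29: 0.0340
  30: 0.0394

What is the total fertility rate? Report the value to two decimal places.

Sum of ASFRs = 0.0394 + 0.0547 + 0.0497 + 0.0471 + 0.0476 + 0.0433 + 0.0463 + 0.0461 + 0.0340 + 0.0394 = 0.4476
TFR = 0.4476

0.45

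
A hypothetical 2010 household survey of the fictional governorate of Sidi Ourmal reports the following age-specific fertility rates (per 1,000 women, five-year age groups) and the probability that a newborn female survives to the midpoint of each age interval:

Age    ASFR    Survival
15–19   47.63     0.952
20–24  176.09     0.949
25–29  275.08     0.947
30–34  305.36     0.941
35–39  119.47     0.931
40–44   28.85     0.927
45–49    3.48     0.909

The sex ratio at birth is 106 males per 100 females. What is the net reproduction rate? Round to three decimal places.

Proportion female at birth = 100 / (100 + 106) = 0.48544.
Each age group contributes 5 × ASFR × survival:
  15–19: 5 × 47.63/1000 × 0.952 = 0.22672
  20–24: 5 × 176.09/1000 × 0.949 = 0.83555
  25–29: 5 × 275.08/1000 × 0.947 = 1.30250
  30–34: 5 × 305.36/1000 × 0.941 = 1.43672
  35–39: 5 × 119.47/1000 × 0.931 = 0.55613
  40–44: 5 × 28.85/1000 × 0.927 = 0.13372
  45–49: 5 × 3.48/1000 × 0.909 = 0.01582
Sum = 4.50716
NRR = 0.48544 × 4.50716 = 2.18796

2.188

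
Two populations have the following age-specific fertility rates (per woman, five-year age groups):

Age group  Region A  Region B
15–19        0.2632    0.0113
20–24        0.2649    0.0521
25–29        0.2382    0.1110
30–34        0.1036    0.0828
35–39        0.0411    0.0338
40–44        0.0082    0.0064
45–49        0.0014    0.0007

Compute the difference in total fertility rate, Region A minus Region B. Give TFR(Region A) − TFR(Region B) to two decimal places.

3.11

Region A:
  Sum of ASFRs = 0.2632 + 0.2649 + 0.2382 + 0.1036 + 0.0411 + 0.0082 + 0.0014 = 0.9206
  TFR = 5 × 0.9206 = 4.603
Region B:
  Sum of ASFRs = 0.0113 + 0.0521 + 0.1110 + 0.0828 + 0.0338 + 0.0064 + 0.0007 = 0.2981
  TFR = 5 × 0.2981 = 1.4905
Difference = 4.603 − 1.4905 = 3.1125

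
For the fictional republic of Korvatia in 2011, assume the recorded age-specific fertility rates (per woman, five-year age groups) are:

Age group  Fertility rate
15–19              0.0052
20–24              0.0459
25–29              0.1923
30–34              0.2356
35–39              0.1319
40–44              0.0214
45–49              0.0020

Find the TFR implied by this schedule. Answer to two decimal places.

Sum of ASFRs = 0.0052 + 0.0459 + 0.1923 + 0.2356 + 0.1319 + 0.0214 + 0.0020 = 0.6343
TFR = 5 × 0.6343 = 3.1715

3.17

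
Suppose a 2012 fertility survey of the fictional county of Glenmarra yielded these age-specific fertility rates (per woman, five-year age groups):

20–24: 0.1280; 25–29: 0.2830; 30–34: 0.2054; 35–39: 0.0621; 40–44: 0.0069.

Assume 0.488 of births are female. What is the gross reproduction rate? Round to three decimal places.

Proportion female at birth = 0.488.
Sum of ASFRs = 0.1280 + 0.2830 + 0.2054 + 0.0621 + 0.0069 = 0.6854
TFR = 5 × 0.6854 = 3.427
GRR = 0.488 × 3.427 = 1.67238

1.672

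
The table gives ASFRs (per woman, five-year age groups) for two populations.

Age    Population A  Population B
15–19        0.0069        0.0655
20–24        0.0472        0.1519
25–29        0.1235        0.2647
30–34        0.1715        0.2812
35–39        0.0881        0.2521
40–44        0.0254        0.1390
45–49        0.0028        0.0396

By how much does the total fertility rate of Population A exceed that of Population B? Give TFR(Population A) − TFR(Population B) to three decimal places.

-3.643

Population A:
  Sum of ASFRs = 0.0069 + 0.0472 + 0.1235 + 0.1715 + 0.0881 + 0.0254 + 0.0028 = 0.4654
  TFR = 5 × 0.4654 = 2.327
Population B:
  Sum of ASFRs = 0.0655 + 0.1519 + 0.2647 + 0.2812 + 0.2521 + 0.1390 + 0.0396 = 1.1940
  TFR = 5 × 1.1940 = 5.97
Difference = 2.327 − 5.97 = -3.643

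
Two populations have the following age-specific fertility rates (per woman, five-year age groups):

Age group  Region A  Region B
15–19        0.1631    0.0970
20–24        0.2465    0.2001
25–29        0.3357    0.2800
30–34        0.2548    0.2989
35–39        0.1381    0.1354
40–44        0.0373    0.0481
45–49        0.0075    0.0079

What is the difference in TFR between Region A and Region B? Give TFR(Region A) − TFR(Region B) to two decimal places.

Region A:
  Sum of ASFRs = 0.1631 + 0.2465 + 0.3357 + 0.2548 + 0.1381 + 0.0373 + 0.0075 = 1.1830
  TFR = 5 × 1.1830 = 5.915
Region B:
  Sum of ASFRs = 0.0970 + 0.2001 + 0.2800 + 0.2989 + 0.1354 + 0.0481 + 0.0079 = 1.0674
  TFR = 5 × 1.0674 = 5.337
Difference = 5.915 − 5.337 = 0.578

0.58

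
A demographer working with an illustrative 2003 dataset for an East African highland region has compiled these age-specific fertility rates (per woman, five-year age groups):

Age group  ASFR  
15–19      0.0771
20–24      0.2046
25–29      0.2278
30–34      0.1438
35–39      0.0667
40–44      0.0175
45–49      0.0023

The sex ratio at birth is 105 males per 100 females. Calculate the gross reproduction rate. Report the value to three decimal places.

Proportion female at birth = 100 / (100 + 105) = 0.48780.
Sum of ASFRs = 0.0771 + 0.2046 + 0.2278 + 0.1438 + 0.0667 + 0.0175 + 0.0023 = 0.7398
TFR = 5 × 0.7398 = 3.699
GRR = 0.48780 × 3.699 = 1.80437

1.804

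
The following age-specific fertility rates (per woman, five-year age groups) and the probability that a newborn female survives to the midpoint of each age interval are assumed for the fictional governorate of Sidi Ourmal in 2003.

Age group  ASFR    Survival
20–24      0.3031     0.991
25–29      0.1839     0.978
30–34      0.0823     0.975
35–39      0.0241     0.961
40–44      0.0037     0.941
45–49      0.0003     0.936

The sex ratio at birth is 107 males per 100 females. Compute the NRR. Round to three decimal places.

1.419

Proportion female at birth = 100 / (100 + 107) = 0.48309.
Weighting each age-specific rate by interval width and survival:
  20–24: 5 × 0.3031 × 0.991 = 1.50186
  25–29: 5 × 0.1839 × 0.978 = 0.89927
  30–34: 5 × 0.0823 × 0.975 = 0.40121
  35–39: 5 × 0.0241 × 0.961 = 0.11580
  40–44: 5 × 0.0037 × 0.941 = 0.01741
  45–49: 5 × 0.0003 × 0.936 = 0.00140
Sum = 2.93695
NRR = 0.48309 × 2.93695 = 1.41881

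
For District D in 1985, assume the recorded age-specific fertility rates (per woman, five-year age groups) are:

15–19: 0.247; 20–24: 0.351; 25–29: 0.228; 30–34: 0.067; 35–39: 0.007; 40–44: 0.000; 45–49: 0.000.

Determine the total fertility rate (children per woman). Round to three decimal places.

Sum of ASFRs = 0.247 + 0.351 + 0.228 + 0.067 + 0.007 + 0.000 + 0.000 = 0.900
TFR = 5 × 0.900 = 4.5

4.500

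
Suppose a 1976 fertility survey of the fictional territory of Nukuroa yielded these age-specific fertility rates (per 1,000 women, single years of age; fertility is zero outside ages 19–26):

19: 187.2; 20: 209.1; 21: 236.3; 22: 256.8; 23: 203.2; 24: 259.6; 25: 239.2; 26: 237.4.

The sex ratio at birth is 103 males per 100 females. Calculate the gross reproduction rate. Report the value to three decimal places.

Proportion female at birth = 100 / (100 + 103) = 0.49261.
Sum of ASFRs = 187.2 + 209.1 + 236.3 + 256.8 + 203.2 + 259.6 + 239.2 + 237.4 = 1828.8
TFR = 1828.8 / 1000 = 1.8288
GRR = 0.49261 × 1.8288 = 0.90089

0.901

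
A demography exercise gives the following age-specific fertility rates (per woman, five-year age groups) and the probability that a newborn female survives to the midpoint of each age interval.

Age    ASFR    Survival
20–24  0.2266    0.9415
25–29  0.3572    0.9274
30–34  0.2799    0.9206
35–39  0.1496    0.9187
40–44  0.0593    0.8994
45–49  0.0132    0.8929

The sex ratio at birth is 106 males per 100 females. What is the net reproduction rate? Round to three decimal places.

2.439

Proportion female at birth = 100 / (100 + 106) = 0.48544.
Weighting each age-specific rate by interval width and survival:
  20–24: 5 × 0.2266 × 0.9415 = 1.06672
  25–29: 5 × 0.3572 × 0.9274 = 1.65634
  30–34: 5 × 0.2799 × 0.9206 = 1.28838
  35–39: 5 × 0.1496 × 0.9187 = 0.68719
  40–44: 5 × 0.0593 × 0.8994 = 0.26667
  45–49: 5 × 0.0132 × 0.8929 = 0.05893
Sum = 5.02423
NRR = 0.48544 × 5.02423 = 2.43896
With NRR above 1 the population is above replacement fertility.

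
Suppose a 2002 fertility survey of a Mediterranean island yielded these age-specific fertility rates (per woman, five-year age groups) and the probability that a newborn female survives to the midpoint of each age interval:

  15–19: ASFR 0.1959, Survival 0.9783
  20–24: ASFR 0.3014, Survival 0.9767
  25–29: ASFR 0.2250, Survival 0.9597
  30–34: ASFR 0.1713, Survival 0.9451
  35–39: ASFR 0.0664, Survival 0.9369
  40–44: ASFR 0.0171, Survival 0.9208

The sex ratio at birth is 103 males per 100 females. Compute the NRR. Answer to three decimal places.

Proportion female at birth = 100 / (100 + 103) = 0.49261.
Weighting each age-specific rate by interval width and survival:
  15–19: 5 × 0.1959 × 0.9783 = 0.95824
  20–24: 5 × 0.3014 × 0.9767 = 1.47189
  25–29: 5 × 0.2250 × 0.9597 = 1.07966
  30–34: 5 × 0.1713 × 0.9451 = 0.80948
  35–39: 5 × 0.0664 × 0.9369 = 0.31105
  40–44: 5 × 0.0171 × 0.9208 = 0.07873
Sum = 4.70905
NRR = 0.49261 × 4.70905 = 2.31973
With NRR above 1 the population is above replacement fertility.

2.320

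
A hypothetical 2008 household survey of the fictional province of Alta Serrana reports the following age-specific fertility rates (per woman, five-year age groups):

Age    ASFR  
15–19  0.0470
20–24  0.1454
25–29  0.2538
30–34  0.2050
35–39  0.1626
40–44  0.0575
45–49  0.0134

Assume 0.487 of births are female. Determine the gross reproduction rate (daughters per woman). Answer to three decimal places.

Proportion female at birth = 0.487.
Sum of ASFRs = 0.0470 + 0.1454 + 0.2538 + 0.2050 + 0.1626 + 0.0575 + 0.0134 = 0.8847
TFR = 5 × 0.8847 = 4.4235
GRR = 0.487 × 4.4235 = 2.15424

2.154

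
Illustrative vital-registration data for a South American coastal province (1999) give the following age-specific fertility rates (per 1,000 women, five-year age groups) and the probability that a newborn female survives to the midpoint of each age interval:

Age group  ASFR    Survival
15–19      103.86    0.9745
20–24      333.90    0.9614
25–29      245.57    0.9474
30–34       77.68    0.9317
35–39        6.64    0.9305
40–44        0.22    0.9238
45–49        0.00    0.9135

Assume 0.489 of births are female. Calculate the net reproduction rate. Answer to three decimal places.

Proportion female at birth = 0.489.
Weighting each age-specific rate by interval width and survival:
  15–19: 5 × 103.86/1000 × 0.9745 = 0.50606
  20–24: 5 × 333.90/1000 × 0.9614 = 1.60506
  25–29: 5 × 245.57/1000 × 0.9474 = 1.16327
  30–34: 5 × 77.68/1000 × 0.9317 = 0.36187
  35–39: 5 × 6.64/1000 × 0.9305 = 0.03089
  40–44: 5 × 0.22/1000 × 0.9238 = 0.00102
  45–49: 5 × 0.00/1000 × 0.9135 = 0.00000
Sum = 3.66817
NRR = 0.489 × 3.66817 = 1.79374

1.794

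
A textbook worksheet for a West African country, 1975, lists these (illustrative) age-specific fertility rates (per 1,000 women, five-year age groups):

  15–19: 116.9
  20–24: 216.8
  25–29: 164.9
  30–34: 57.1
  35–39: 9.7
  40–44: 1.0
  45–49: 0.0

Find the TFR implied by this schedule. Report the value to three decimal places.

Sum of ASFRs = 116.9 + 216.8 + 164.9 + 57.1 + 9.7 + 1.0 + 0.0 = 566.4
TFR = 5 × 566.4 / 1000 = 2.832

2.832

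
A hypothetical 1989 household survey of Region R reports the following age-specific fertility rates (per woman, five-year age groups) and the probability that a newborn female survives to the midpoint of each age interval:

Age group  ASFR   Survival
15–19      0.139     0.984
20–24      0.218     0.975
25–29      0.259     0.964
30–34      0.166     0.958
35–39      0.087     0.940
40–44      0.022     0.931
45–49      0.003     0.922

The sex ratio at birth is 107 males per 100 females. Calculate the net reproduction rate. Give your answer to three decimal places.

2.085

Proportion female at birth = 100 / (100 + 107) = 0.48309.
Per-age-group product (5 × ASFR × survival probability):
  15–19: 5 × 0.139 × 0.984 = 0.68388
  20–24: 5 × 0.218 × 0.975 = 1.06275
  25–29: 5 × 0.259 × 0.964 = 1.24838
  30–34: 5 × 0.166 × 0.958 = 0.79514
  35–39: 5 × 0.087 × 0.940 = 0.40890
  40–44: 5 × 0.022 × 0.931 = 0.10241
  45–49: 5 × 0.003 × 0.922 = 0.01383
Sum = 4.31529
NRR = 0.48309 × 4.31529 = 2.08467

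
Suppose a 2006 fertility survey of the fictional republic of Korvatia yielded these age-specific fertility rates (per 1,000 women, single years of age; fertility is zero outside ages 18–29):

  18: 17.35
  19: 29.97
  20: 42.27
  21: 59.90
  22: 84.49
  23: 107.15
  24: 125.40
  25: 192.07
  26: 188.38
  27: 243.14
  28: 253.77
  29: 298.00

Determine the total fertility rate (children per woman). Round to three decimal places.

Sum of ASFRs = 17.35 + 29.97 + 42.27 + 59.90 + 84.49 + 107.15 + 125.40 + 192.07 + 188.38 + 243.14 + 253.77 + 298.00 = 1641.89
TFR = 1641.89 / 1000 = 1.64189

1.642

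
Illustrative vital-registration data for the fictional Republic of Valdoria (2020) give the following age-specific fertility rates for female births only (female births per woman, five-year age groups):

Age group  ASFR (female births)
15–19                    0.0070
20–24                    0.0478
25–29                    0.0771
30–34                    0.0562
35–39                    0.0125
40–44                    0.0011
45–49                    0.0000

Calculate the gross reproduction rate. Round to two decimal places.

Sum of female ASFRs = 0.0070 + 0.0478 + 0.0771 + 0.0562 + 0.0125 + 0.0011 + 0.0000 = 0.2017
GRR = 5 × 0.2017 = 1.0085

1.01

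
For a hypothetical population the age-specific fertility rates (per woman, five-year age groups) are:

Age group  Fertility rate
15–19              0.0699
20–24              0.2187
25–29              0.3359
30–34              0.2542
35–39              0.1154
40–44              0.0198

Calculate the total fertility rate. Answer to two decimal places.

Sum of ASFRs = 0.0699 + 0.2187 + 0.3359 + 0.2542 + 0.1154 + 0.0198 = 1.0139
TFR = 5 × 1.0139 = 5.0695

5.07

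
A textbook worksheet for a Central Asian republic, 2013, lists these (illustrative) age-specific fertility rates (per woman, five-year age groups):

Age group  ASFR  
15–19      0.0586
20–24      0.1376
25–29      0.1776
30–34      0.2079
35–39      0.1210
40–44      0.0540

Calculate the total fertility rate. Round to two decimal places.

Sum of ASFRs = 0.0586 + 0.1376 + 0.1776 + 0.2079 + 0.1210 + 0.0540 = 0.7567
TFR = 5 × 0.7567 = 3.7835

3.78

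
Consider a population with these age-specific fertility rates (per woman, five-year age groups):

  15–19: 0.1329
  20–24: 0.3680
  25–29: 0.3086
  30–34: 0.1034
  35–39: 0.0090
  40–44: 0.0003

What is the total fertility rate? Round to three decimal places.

4.611

Sum of ASFRs = 0.1329 + 0.3680 + 0.3086 + 0.1034 + 0.0090 + 0.0003 = 0.9222
TFR = 5 × 0.9222 = 4.611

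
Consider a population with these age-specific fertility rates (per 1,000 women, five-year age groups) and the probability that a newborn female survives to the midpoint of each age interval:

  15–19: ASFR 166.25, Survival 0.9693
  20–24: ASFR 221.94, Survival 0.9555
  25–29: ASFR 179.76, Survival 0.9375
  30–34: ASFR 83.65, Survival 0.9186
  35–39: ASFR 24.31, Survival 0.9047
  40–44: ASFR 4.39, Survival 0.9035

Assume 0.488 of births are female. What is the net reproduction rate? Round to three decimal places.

1.573

Proportion female at birth = 0.488.
Each age group contributes 5 × ASFR × survival:
  15–19: 5 × 166.25/1000 × 0.9693 = 0.80573
  20–24: 5 × 221.94/1000 × 0.9555 = 1.06032
  25–29: 5 × 179.76/1000 × 0.9375 = 0.84263
  30–34: 5 × 83.65/1000 × 0.9186 = 0.38420
  35–39: 5 × 24.31/1000 × 0.9047 = 0.10997
  40–44: 5 × 4.39/1000 × 0.9035 = 0.01983
Sum = 3.22268
NRR = 0.488 × 3.22268 = 1.57267
NRR > 1, so each generation more than replaces itself.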